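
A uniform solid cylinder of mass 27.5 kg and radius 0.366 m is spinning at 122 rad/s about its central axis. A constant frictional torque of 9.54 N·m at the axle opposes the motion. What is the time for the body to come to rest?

I = ½MR² = (1/2)(27.5)(0.366)² = 1.842 kg·m².
The net torque has magnitude 9.54 N·m, opposing ω.
|α| = τ/I = 9.540/1.842 = 5.179 rad/s² (deceleration).
0 = ω₀ − |α|t ⇒ t = ω₀/|α| = 122/5.179 = 23.55 s.

t ≈ 23.6 s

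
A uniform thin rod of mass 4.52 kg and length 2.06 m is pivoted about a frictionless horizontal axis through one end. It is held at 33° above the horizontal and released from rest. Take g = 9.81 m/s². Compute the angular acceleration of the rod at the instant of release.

α ≈ 5.99 rad/s²

About the pivot, I = (1/3)ML² = (1/3)(4.52)(2.06)² = 6.394 kg·m².
The weight acts at the center, a distance L/2 = 1.030 m from the pivot; τ = Mg(L/2) cos 33° = 38.30 N·m.
α = τ/I = 38.30/6.394 = 5.991 rad/s².
(Equivalently α = (3g/(2L)) cos 33° = 5.991 rad/s².)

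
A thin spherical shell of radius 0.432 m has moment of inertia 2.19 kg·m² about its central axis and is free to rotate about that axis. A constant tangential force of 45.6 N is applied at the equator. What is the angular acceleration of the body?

τ = F R = (45.6)(0.432) = 19.70 N·m.
Newton's second law for rotation, τ = Iα, gives α = τ/I = 19.70/2.190 = 8.995 rad/s².

α ≈ 9.00 rad/s²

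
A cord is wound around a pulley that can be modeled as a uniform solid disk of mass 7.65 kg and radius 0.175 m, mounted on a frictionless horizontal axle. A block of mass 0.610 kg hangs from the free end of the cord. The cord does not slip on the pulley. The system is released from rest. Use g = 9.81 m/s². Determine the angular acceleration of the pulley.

α ≈ 7.71 rad/s²

I = ½MR² = (1/2)(7.65)(0.175)² = 0.1171 kg·m².
Block: mg − T = ma. Pulley: TR = Iα. No-slip: a = αR, so T = (I/R²)a = 3.825·a.
Then mg = (m + 3.825)a, so a = (0.610)(9.81)/(0.610 + 3.825) = 1.349 m/s².
α = a/R = 1.349/0.175 = 7.710 rad/s².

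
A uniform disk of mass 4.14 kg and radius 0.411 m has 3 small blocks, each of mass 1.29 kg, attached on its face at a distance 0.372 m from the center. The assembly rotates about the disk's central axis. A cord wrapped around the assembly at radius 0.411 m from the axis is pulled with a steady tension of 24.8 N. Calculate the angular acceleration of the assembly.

I_disk = ½MR² = ½(4.14)(0.411)² = 0.3497 kg·m².
I_blocks = 3·m·r² = 3(1.29)(0.372)² = 0.5355 kg·m².
Total I = 0.8852 kg·m².
τ = F r = (24.8)(0.411) = 10.19 N·m.
α = τ/I = 10.19/0.8852 = 11.51 rad/s².

α ≈ 11.5 rad/s²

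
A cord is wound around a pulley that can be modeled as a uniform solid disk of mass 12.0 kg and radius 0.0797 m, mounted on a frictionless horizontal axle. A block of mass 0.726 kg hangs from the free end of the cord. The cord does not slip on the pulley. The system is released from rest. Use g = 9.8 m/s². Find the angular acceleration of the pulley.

α ≈ 13.3 rad/s²

I = ½MR² = (1/2)(12.0)(0.0797)² = 0.03811 kg·m².
Block: mg − T = ma. Pulley: TR = Iα. No-slip: a = αR, so T = (I/R²)a = 6.000·a.
Then mg = (m + 6.000)a, so a = (0.726)(9.8)/(0.726 + 6.000) = 1.058 m/s².
α = a/R = 1.058/0.0797 = 13.27 rad/s².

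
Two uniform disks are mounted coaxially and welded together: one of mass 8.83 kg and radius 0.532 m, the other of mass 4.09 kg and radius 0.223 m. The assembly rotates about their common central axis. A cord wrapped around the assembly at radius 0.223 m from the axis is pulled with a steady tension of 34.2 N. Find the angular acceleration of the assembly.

I = ½M₁R₁² + ½M₂R₂² = ½(8.83)(0.532)² + ½(4.09)(0.223)² = 1.351 kg·m².
τ = F r = (34.2)(0.223) = 7.627 N·m.
α = τ/I = 7.627/1.351 = 5.644 rad/s².

α ≈ 5.64 rad/s²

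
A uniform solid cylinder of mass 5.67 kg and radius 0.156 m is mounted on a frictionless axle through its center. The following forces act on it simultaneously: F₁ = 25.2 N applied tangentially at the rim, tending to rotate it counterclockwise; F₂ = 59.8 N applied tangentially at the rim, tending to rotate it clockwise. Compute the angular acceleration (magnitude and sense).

I = ½MR² = (1/2)(5.67)(0.156)² = 0.06899 kg·m².
Taking counterclockwise as positive: τ₁ = +(25.2)(0.156) = +3.931 N·m; τ₂ = −(59.8)(0.156) = −9.329 N·m.
Net torque τ = -5.398 N·m.
α = τ/I = -5.398/0.06899 = -78.23 rad/s².

α ≈ 78.2 rad/s², clockwise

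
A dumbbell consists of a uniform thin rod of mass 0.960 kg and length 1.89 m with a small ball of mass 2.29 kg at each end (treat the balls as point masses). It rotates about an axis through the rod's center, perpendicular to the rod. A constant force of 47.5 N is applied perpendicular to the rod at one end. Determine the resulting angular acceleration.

I_rod = (1/12)ML² = (1/12)(0.960)(1.89)² = 0.2858 kg·m².
I_balls = 2·m·(L/2)² = 2(2.29)(0.9450)² = 4.090 kg·m².
Total I = 4.376 kg·m².
τ = F·(L/2) = (47.5)(0.945) = 44.89 N·m.
α = τ/I = 44.89/4.376 = 10.26 rad/s².

α ≈ 10.3 rad/s²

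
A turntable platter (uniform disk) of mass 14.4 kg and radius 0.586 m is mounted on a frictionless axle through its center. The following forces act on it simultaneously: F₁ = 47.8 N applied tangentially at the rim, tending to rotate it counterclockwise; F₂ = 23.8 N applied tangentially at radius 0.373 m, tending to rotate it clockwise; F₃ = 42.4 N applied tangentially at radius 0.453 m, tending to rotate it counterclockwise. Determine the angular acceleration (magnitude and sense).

α ≈ 15.5 rad/s², counterclockwise

I = ½MR² = (1/2)(14.4)(0.586)² = 2.472 kg·m².
Taking counterclockwise as positive: τ₁ = +(47.8)(0.586) = +28.01 N·m; τ₂ = −(23.8)(0.373) = −8.877 N·m; τ₃ = +(42.4)(0.453) = +19.21 N·m.
Net torque τ = 38.34 N·m.
α = τ/I = 38.34/2.472 = 15.51 rad/s².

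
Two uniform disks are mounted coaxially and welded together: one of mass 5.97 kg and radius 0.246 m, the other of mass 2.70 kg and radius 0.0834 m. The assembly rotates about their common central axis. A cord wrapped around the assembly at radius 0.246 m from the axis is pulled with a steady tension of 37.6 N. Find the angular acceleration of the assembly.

α ≈ 48.7 rad/s²

I = ½M₁R₁² + ½M₂R₂² = ½(5.97)(0.246)² + ½(2.70)(0.0834)² = 0.1900 kg·m².
τ = F r = (37.6)(0.246) = 9.250 N·m.
α = τ/I = 9.250/0.1900 = 48.67 rad/s².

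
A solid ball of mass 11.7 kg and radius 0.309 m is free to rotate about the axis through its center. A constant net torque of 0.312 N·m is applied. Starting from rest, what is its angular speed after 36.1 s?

ω ≈ 25.2 rad/s

I = (2/5)MR² = (2/5)(11.7)(0.309)² = 0.4469 kg·m².
α = τ/I = 0.312/0.4469 = 0.6982 rad/s².
ω = ω₀ + αt = 0 + (0.6982)(36.1) = 25.21 rad/s.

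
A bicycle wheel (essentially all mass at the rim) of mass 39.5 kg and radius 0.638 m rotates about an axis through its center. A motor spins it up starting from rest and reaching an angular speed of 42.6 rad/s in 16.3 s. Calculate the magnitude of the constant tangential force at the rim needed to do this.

F ≈ 65.9 N

I = MR² = (39.5)(0.638)² = 16.08 kg·m².
α = Δω/Δt = (42.6 − 0)/16.3 = 2.613 rad/s².
The required torque is τ = Iα = (16.08)(2.613) = 42.02 N·m.
A tangential force at the rim gives τ = FR, so F = τ/R = 42.02/0.638 = 65.86 N.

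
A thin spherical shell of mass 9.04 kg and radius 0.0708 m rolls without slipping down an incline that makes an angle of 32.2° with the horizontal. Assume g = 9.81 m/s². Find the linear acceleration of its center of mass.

a ≈ 3.14 m/s²

Translation along the incline: Mg sinθ − f = Ma.
Rotation about the center: fR = Iα with I = (2/3)MR². No-slip gives a = αR, so f = (I/R²)a = (2/3)M a.
Substituting: Mg sinθ = (1 + 0.6667)Ma, so a = g sinθ/(1 + 0.6667) = (9.81) sin 32.2° / 1.667 = 3.137 m/s².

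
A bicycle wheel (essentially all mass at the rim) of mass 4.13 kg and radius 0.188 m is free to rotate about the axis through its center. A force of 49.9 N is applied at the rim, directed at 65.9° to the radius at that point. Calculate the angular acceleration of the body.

I = MR² = (4.13)(0.188)² = 0.1460 kg·m².
Only the tangential component produces torque: τ = F R sinθ = (49.9)(0.188) sin 65.9° = 8.563 N·m.
From τ = Iα: α = 8.563/0.1460 = 58.67 rad/s².

α ≈ 58.7 rad/s²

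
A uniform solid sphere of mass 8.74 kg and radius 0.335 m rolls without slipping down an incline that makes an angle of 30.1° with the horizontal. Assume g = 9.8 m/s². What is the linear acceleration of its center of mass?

Translation along the incline: Mg sinθ − f = Ma.
Rotation about the center: fR = Iα with I = (2/5)MR². No-slip gives a = αR, so f = (I/R²)a = (2/5)M a.
Substituting: Mg sinθ = (1 + 0.4000)Ma, so a = g sinθ/(1 + 0.4000) = (9.8) sin 30.1° / 1.400 = 3.511 m/s².

a ≈ 3.51 m/s²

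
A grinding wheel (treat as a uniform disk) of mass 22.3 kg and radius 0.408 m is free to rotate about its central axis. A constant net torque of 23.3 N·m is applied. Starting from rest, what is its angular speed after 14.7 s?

ω ≈ 185 rad/s

I = ½MR² = (1/2)(22.3)(0.408)² = 1.856 kg·m².
α = τ/I = 23.3/1.856 = 12.55 rad/s².
ω = ω₀ + αt = 0 + (12.55)(14.7) = 184.5 rad/s.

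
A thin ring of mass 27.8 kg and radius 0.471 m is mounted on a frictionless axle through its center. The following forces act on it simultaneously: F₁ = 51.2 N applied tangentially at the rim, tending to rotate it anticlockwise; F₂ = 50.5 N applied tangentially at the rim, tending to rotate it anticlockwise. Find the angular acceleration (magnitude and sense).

I = MR² = (27.8)(0.471)² = 6.167 kg·m².
Taking anticlockwise as positive: τ₁ = +(51.2)(0.471) = +24.12 N·m; τ₂ = +(50.5)(0.471) = +23.79 N·m.
Net torque τ = 47.90 N·m.
α = τ/I = 47.90/6.167 = 7.767 rad/s².

α ≈ 7.77 rad/s², anticlockwise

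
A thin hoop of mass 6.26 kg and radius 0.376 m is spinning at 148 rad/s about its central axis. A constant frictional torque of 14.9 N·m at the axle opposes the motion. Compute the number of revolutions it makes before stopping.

I = MR² = (6.26)(0.376)² = 0.8850 kg·m².
The net torque has magnitude 14.9 N·m, opposing ω.
|α| = τ/I = 14.90/0.8850 = 16.84 rad/s² (deceleration).
ω² = ω₀² − 2|α|θ with ω = 0 ⇒ θ = ω₀²/(2|α|) = 650.5 rad = 103.5 rev.

≈ 104 revolutions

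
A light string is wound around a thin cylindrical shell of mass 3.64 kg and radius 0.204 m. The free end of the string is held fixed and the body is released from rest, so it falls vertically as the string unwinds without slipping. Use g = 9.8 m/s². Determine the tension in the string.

Translation: Mg − T = Ma. Rotation about the center: TR = Iα with I = MR².
With a = αR: T = (I/R²)a = M a, so Mg = (1 + 1.000)Ma.
a = g/(1 + 1.000) = 9.8/2.000 = 4.900 m/s².
T = 1.000·M·a = (1.000)(3.64)(4.900) = 17.84 N.

T ≈ 17.8 N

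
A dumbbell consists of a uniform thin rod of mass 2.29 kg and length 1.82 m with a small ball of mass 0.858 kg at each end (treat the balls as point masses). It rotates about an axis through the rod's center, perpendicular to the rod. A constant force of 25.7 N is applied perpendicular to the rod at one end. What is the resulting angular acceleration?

I_rod = (1/12)ML² = (1/12)(2.29)(1.82)² = 0.6321 kg·m².
I_balls = 2·m·(L/2)² = 2(0.858)(0.9100)² = 1.421 kg·m².
Total I = 2.053 kg·m².
τ = F·(L/2) = (25.7)(0.910) = 23.39 N·m.
α = τ/I = 23.39/2.053 = 11.39 rad/s².

α ≈ 11.4 rad/s²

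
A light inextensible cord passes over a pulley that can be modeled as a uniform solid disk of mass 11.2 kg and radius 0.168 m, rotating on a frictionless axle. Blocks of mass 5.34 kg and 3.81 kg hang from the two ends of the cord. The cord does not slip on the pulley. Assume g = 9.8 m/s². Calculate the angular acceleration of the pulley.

I = ½MR² = (1/2)(11.2)(0.168)² = 0.1581 kg·m².
Heavier block: m₁g − T₁ = m₁a. Lighter block: T₂ − m₂g = m₂a.
Pulley: (T₁ − T₂)R = Iα = I(a/R), so T₁ − T₂ = (I/R²)a = (1/2)M_p a = 5.600·a.
Adding the three: (m₁ − m₂)g = (m₁ + m₂ + 5.600)a, so a = (5.34 − 3.81)(9.8)/(5.34 + 3.81 + 5.600) = 1.017 m/s².
α = a/R = 1.017/0.168 = 6.051 rad/s².

α ≈ 6.05 rad/s²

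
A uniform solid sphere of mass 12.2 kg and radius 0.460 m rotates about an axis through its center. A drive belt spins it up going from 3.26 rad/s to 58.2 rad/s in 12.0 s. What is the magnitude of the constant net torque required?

I = (2/5)MR² = (2/5)(12.2)(0.460)² = 1.033 kg·m².
α = Δω/Δt = (58.2 − 3.26)/12.0 = 4.578 rad/s².
τ = Iα = (1.033)(4.578) = 4.728 N·m.

τ ≈ 4.73 N·m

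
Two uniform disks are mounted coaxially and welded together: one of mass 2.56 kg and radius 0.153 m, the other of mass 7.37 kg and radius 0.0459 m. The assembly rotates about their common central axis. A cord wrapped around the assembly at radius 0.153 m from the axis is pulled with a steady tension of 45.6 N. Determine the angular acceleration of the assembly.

I = ½M₁R₁² + ½M₂R₂² = ½(2.56)(0.153)² + ½(7.37)(0.0459)² = 0.03773 kg·m².
τ = F r = (45.6)(0.153) = 6.977 N·m.
α = τ/I = 6.977/0.03773 = 184.9 rad/s².

α ≈ 185 rad/s²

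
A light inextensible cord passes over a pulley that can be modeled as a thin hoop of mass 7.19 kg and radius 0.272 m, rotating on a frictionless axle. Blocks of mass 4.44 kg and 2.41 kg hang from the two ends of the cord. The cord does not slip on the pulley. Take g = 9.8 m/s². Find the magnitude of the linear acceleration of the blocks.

a ≈ 1.42 m/s²

I = MR² = (7.19)(0.272)² = 0.5319 kg·m².
Heavier block: m₁g − T₁ = m₁a. Lighter block: T₂ − m₂g = m₂a.
Pulley: (T₁ − T₂)R = Iα = I(a/R), so T₁ − T₂ = (I/R²)a = 1·M_p a = 7.190·a.
Adding the three: (m₁ − m₂)g = (m₁ + m₂ + 7.190)a, so a = (4.44 − 2.41)(9.8)/(4.44 + 2.41 + 7.190) = 1.417 m/s².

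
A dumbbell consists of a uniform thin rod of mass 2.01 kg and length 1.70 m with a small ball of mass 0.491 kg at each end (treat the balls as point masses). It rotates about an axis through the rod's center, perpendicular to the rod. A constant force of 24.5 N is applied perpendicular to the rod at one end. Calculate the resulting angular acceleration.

α ≈ 17.4 rad/s²

I_rod = (1/12)ML² = (1/12)(2.01)(1.70)² = 0.4841 kg·m².
I_balls = 2·m·(L/2)² = 2(0.491)(0.8500)² = 0.7095 kg·m².
Total I = 1.194 kg·m².
τ = F·(L/2) = (24.5)(0.850) = 20.82 N·m.
α = τ/I = 20.82/1.194 = 17.45 rad/s².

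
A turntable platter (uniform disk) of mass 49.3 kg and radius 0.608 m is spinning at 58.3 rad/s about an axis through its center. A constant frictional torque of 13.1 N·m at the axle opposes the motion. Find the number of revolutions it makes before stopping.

I = ½MR² = (1/2)(49.3)(0.608)² = 9.112 kg·m².
The net torque has magnitude 13.1 N·m, opposing ω.
|α| = τ/I = 13.10/9.112 = 1.438 rad/s² (deceleration).
ω² = ω₀² − 2|α|θ with ω = 0 ⇒ θ = ω₀²/(2|α|) = 1182 rad = 188.1 rev.

≈ 188 revolutions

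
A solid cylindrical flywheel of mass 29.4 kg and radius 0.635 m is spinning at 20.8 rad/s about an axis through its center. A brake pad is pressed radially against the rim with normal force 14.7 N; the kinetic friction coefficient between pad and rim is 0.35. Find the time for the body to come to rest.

t ≈ 37.7 s

I = ½MR² = (1/2)(29.4)(0.635)² = 5.927 kg·m².
Friction force f = μN = (0.35)(14.7) = 5.145 N at the rim; torque magnitude τ = fR = 3.267 N·m, opposing ω.
|α| = τ/I = 3.267/5.927 = 0.5512 rad/s² (deceleration).
0 = ω₀ − |α|t ⇒ t = ω₀/|α| = 20.8/0.5512 = 37.74 s.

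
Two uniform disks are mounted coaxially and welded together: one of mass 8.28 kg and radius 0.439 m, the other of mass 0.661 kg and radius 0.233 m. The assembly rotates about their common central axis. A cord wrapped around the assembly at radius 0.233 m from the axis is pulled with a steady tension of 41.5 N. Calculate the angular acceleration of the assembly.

I = ½M₁R₁² + ½M₂R₂² = ½(8.28)(0.439)² + ½(0.661)(0.233)² = 0.8158 kg·m².
τ = F r = (41.5)(0.233) = 9.670 N·m.
α = τ/I = 9.670/0.8158 = 11.85 rad/s².

α ≈ 11.9 rad/s²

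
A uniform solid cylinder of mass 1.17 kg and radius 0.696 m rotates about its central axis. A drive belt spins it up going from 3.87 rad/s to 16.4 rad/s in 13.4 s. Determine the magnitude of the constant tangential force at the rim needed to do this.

I = ½MR² = (1/2)(1.17)(0.696)² = 0.2834 kg·m².
α = Δω/Δt = (16.4 − 3.87)/13.4 = 0.9351 rad/s².
The required torque is τ = Iα = (0.2834)(0.9351) = 0.2650 N·m.
A tangential force at the rim gives τ = FR, so F = τ/R = 0.2650/0.696 = 0.3807 N.

F ≈ 0.381 N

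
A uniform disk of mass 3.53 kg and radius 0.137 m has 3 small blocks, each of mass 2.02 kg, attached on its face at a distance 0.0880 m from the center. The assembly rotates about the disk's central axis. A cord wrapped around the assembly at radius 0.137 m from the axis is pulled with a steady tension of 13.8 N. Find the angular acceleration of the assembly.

α ≈ 23.6 rad/s²

I_disk = ½MR² = ½(3.53)(0.137)² = 0.03313 kg·m².
I_blocks = 3·m·r² = 3(2.02)(0.0880)² = 0.04693 kg·m².
Total I = 0.08006 kg·m².
τ = F r = (13.8)(0.137) = 1.891 N·m.
α = τ/I = 1.891/0.08006 = 23.62 rad/s².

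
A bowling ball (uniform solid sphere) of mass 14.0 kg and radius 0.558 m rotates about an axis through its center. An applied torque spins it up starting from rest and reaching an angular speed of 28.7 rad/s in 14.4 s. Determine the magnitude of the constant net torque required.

τ ≈ 3.48 N·m

I = (2/5)MR² = (2/5)(14.0)(0.558)² = 1.744 kg·m².
α = Δω/Δt = (28.7 − 0)/14.4 = 1.993 rad/s².
τ = Iα = (1.744)(1.993) = 3.475 N·m.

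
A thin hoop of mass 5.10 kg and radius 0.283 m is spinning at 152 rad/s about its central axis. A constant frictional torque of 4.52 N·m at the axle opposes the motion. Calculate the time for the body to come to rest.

I = MR² = (5.10)(0.283)² = 0.4085 kg·m².
The net torque has magnitude 4.52 N·m, opposing ω.
|α| = τ/I = 4.520/0.4085 = 11.07 rad/s² (deceleration).
0 = ω₀ − |α|t ⇒ t = ω₀/|α| = 152/11.07 = 13.74 s.

t ≈ 13.7 s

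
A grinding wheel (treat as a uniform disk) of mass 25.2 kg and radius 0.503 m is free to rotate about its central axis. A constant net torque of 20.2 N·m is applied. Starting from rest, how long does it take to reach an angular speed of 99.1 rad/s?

I = ½MR² = (1/2)(25.2)(0.503)² = 3.188 kg·m².
α = τ/I = 20.2/3.188 = 6.336 rad/s².
ω = αt ⇒ t = ω/α = 99.1/6.336 = 15.64 s.

t ≈ 15.6 s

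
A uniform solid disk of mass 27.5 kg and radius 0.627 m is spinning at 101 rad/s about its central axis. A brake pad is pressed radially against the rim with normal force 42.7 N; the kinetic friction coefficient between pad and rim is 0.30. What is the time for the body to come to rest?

t ≈ 68.0 s

I = ½MR² = (1/2)(27.5)(0.627)² = 5.406 kg·m².
Friction force f = μN = (0.30)(42.7) = 12.81 N at the rim; torque magnitude τ = fR = 8.032 N·m, opposing ω.
|α| = τ/I = 8.032/5.406 = 1.486 rad/s² (deceleration).
0 = ω₀ − |α|t ⇒ t = ω₀/|α| = 101/1.486 = 67.97 s.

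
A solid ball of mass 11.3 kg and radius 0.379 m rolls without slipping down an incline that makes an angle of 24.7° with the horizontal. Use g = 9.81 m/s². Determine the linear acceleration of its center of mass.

a ≈ 2.93 m/s²

Translation along the incline: Mg sinθ − f = Ma.
Rotation about the center: fR = Iα with I = (2/5)MR². No-slip gives a = αR, so f = (I/R²)a = (2/5)M a.
Substituting: Mg sinθ = (1 + 0.4000)Ma, so a = g sinθ/(1 + 0.4000) = (9.81) sin 24.7° / 1.400 = 2.928 m/s².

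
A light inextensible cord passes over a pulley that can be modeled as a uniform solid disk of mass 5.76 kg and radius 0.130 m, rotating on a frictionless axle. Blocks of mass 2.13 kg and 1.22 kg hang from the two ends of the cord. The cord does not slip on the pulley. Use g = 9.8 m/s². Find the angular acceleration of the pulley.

I = ½MR² = (1/2)(5.76)(0.130)² = 0.04867 kg·m².
Heavier block: m₁g − T₁ = m₁a. Lighter block: T₂ − m₂g = m₂a.
Pulley: (T₁ − T₂)R = Iα = I(a/R), so T₁ − T₂ = (I/R²)a = (1/2)M_p a = 2.880·a.
Adding the three: (m₁ − m₂)g = (m₁ + m₂ + 2.880)a, so a = (2.13 − 1.22)(9.8)/(2.13 + 1.22 + 2.880) = 1.431 m/s².
α = a/R = 1.431/0.130 = 11.01 rad/s².

α ≈ 11.0 rad/s²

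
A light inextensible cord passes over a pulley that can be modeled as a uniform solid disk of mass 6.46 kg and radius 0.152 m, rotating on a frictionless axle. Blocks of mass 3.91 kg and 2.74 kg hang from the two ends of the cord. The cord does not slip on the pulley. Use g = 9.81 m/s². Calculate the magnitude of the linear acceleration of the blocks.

a ≈ 1.16 m/s²

I = ½MR² = (1/2)(6.46)(0.152)² = 0.07463 kg·m².
Heavier block: m₁g − T₁ = m₁a. Lighter block: T₂ − m₂g = m₂a.
Pulley: (T₁ − T₂)R = Iα = I(a/R), so T₁ − T₂ = (I/R²)a = (1/2)M_p a = 3.230·a.
Adding the three: (m₁ − m₂)g = (m₁ + m₂ + 3.230)a, so a = (3.91 − 2.74)(9.81)/(3.91 + 2.74 + 3.230) = 1.162 m/s².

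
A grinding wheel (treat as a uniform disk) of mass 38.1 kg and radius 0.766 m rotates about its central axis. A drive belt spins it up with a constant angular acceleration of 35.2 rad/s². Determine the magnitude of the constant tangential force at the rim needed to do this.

I = ½MR² = (1/2)(38.1)(0.766)² = 11.18 kg·m².
The required torque is τ = Iα = (11.18)(35.20) = 393.5 N·m.
A tangential force at the rim gives τ = FR, so F = τ/R = 393.5/0.766 = 513.6 N.

F ≈ 514 N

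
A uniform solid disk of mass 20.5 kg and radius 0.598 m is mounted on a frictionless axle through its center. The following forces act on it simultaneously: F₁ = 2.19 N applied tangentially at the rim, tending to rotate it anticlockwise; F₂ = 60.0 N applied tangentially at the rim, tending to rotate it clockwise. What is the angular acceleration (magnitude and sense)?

I = ½MR² = (1/2)(20.5)(0.598)² = 3.665 kg·m².
Taking anticlockwise as positive: τ₁ = +(2.19)(0.598) = +1.310 N·m; τ₂ = −(60.0)(0.598) = −35.88 N·m.
Net torque τ = -34.57 N·m.
α = τ/I = -34.57/3.665 = -9.431 rad/s².

α ≈ 9.43 rad/s², clockwise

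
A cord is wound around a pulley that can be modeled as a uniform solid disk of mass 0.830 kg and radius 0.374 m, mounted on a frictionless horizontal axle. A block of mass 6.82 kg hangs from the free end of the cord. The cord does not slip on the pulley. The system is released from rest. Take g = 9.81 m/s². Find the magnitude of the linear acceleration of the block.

a ≈ 9.25 m/s²

I = ½MR² = (1/2)(0.830)(0.374)² = 0.05805 kg·m².
Block: mg − T = ma. Pulley: TR = Iα. No-slip: a = αR, so T = (I/R²)a = 0.4150·a.
Then mg = (m + 0.4150)a, so a = (6.82)(9.81)/(6.82 + 0.4150) = 9.247 m/s².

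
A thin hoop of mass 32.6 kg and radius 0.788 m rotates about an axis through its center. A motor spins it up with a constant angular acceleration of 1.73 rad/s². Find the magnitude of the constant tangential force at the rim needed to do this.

I = MR² = (32.6)(0.788)² = 20.24 kg·m².
The required torque is τ = Iα = (20.24)(1.730) = 35.02 N·m.
A tangential force at the rim gives τ = FR, so F = τ/R = 35.02/0.788 = 44.44 N.

F ≈ 44.4 N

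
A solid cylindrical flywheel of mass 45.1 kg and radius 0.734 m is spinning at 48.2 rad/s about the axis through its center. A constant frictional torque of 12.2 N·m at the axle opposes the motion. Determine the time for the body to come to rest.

I = ½MR² = (1/2)(45.1)(0.734)² = 12.15 kg·m².
The net torque has magnitude 12.2 N·m, opposing ω.
|α| = τ/I = 12.20/12.15 = 1.004 rad/s² (deceleration).
0 = ω₀ − |α|t ⇒ t = ω₀/|α| = 48.2/1.004 = 48.00 s.

t ≈ 48.0 s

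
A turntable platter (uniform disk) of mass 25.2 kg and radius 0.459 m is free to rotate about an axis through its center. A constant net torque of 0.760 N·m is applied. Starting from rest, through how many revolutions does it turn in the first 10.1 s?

≈ 2.32 revolutions

I = ½MR² = (1/2)(25.2)(0.459)² = 2.655 kg·m².
α = τ/I = 0.760/2.655 = 0.2863 rad/s².
θ = ½αt² = ½(0.2863)(10.1)² = 14.60 rad.
Revolutions = θ/(2π) = 2.324.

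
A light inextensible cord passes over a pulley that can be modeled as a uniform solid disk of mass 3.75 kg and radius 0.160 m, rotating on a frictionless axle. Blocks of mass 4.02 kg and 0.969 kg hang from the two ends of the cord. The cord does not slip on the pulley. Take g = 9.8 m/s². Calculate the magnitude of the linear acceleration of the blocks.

I = ½MR² = (1/2)(3.75)(0.160)² = 0.04800 kg·m².
Heavier block: m₁g − T₁ = m₁a. Lighter block: T₂ − m₂g = m₂a.
Pulley: (T₁ − T₂)R = Iα = I(a/R), so T₁ − T₂ = (I/R²)a = (1/2)M_p a = 1.875·a.
Adding the three: (m₁ − m₂)g = (m₁ + m₂ + 1.875)a, so a = (4.02 − 0.969)(9.8)/(4.02 + 0.969 + 1.875) = 4.356 m/s².

a ≈ 4.36 m/s²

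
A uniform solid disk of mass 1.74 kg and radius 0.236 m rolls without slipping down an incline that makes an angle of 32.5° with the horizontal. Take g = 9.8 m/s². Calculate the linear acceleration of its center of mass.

a ≈ 3.51 m/s²

Translation along the incline: Mg sinθ − f = Ma.
Rotation about the center: fR = Iα with I = ½MR². No-slip gives a = αR, so f = (I/R²)a = (1/2)M a.
Substituting: Mg sinθ = (1 + 0.5000)Ma, so a = g sinθ/(1 + 0.5000) = (9.8) sin 32.5° / 1.500 = 3.510 m/s².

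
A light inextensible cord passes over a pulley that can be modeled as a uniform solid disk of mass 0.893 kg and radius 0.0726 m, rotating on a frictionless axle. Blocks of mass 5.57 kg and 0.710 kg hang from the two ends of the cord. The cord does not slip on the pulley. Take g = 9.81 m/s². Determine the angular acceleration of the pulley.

I = ½MR² = (1/2)(0.893)(0.0726)² = 0.002353 kg·m².
Heavier block: m₁g − T₁ = m₁a. Lighter block: T₂ − m₂g = m₂a.
Pulley: (T₁ − T₂)R = Iα = I(a/R), so T₁ − T₂ = (I/R²)a = (1/2)M_p a = 0.4465·a.
Adding the three: (m₁ − m₂)g = (m₁ + m₂ + 0.4465)a, so a = (5.57 − 0.710)(9.81)/(5.57 + 0.710 + 0.4465) = 7.088 m/s².
α = a/R = 7.088/0.0726 = 97.63 rad/s².

α ≈ 97.6 rad/s²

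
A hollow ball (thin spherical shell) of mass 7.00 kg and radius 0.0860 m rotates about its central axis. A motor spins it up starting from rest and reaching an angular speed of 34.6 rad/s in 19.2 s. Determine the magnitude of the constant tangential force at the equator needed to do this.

I = (2/3)MR² = (2/3)(7.00)(0.0860)² = 0.03451 kg·m².
α = Δω/Δt = (34.6 − 0)/19.2 = 1.802 rad/s².
The required torque is τ = Iα = (0.03451)(1.802) = 0.06220 N·m.
A tangential force at the equator gives τ = FR, so F = τ/R = 0.06220/0.0860 = 0.7232 N.

F ≈ 0.723 N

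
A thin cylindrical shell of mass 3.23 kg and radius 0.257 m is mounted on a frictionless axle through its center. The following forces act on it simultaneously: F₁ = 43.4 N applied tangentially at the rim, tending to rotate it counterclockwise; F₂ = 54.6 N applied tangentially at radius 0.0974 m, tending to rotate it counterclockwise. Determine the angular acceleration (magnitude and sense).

α ≈ 77.2 rad/s², counterclockwise

I = MR² = (3.23)(0.257)² = 0.2133 kg·m².
Taking counterclockwise as positive: τ₁ = +(43.4)(0.257) = +11.15 N·m; τ₂ = +(54.6)(0.0974) = +5.318 N·m.
Net torque τ = 16.47 N·m.
α = τ/I = 16.47/0.2133 = 77.21 rad/s².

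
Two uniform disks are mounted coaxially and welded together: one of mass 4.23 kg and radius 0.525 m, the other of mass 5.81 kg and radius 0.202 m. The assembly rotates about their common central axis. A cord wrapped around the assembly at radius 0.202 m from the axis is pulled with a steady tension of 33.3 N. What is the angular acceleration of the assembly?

α ≈ 9.59 rad/s²

I = ½M₁R₁² + ½M₂R₂² = ½(4.23)(0.525)² + ½(5.81)(0.202)² = 0.7015 kg·m².
τ = F r = (33.3)(0.202) = 6.727 N·m.
α = τ/I = 6.727/0.7015 = 9.589 rad/s².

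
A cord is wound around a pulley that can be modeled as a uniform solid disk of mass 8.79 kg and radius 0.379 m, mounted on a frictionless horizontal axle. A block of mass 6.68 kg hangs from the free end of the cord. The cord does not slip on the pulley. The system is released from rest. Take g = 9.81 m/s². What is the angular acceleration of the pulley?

I = ½MR² = (1/2)(8.79)(0.379)² = 0.6313 kg·m².
Block: mg − T = ma. Pulley: TR = Iα. No-slip: a = αR, so T = (I/R²)a = 4.395·a.
Then mg = (m + 4.395)a, so a = (6.68)(9.81)/(6.68 + 4.395) = 5.917 m/s².
α = a/R = 5.917/0.379 = 15.61 rad/s².

α ≈ 15.6 rad/s²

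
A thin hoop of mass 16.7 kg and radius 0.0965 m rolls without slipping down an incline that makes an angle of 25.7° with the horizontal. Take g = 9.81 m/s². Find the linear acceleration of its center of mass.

Translation along the incline: Mg sinθ − f = Ma.
Rotation about the center: fR = Iα with I = MR². No-slip gives a = αR, so f = (I/R²)a = M a.
Substituting: Mg sinθ = (1 + 1.000)Ma, so a = g sinθ/(1 + 1.000) = (9.81) sin 25.7° / 2.000 = 2.127 m/s².

a ≈ 2.13 m/s²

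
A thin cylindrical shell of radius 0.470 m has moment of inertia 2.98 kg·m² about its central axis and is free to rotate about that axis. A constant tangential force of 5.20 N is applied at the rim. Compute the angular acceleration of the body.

τ = F R = (5.20)(0.470) = 2.444 N·m.
Newton's second law for rotation, τ = Iα, gives α = τ/I = 2.444/2.980 = 0.8201 rad/s².

α ≈ 0.820 rad/s²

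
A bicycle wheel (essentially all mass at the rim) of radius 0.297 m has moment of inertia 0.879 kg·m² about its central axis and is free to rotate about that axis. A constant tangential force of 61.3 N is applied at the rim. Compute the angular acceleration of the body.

τ = F R = (61.3)(0.297) = 18.21 N·m.
From τ = Iα: α = 18.21/0.8790 = 20.71 rad/s².

α ≈ 20.7 rad/s²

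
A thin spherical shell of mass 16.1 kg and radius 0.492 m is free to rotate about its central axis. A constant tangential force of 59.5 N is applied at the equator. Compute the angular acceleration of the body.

I = (2/3)MR² = (2/3)(16.1)(0.492)² = 2.598 kg·m².
τ = F R = (59.5)(0.492) = 29.27 N·m.
From τ = Iα: α = 29.27/2.598 = 11.27 rad/s².

α ≈ 11.3 rad/s²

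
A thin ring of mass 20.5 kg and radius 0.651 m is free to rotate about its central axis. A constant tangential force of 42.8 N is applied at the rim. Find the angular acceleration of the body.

α ≈ 3.21 rad/s²

I = MR² = (20.5)(0.651)² = 8.688 kg·m².
τ = F R = (42.8)(0.651) = 27.86 N·m.
Newton's second law for rotation, τ = Iα, gives α = τ/I = 27.86/8.688 = 3.207 rad/s².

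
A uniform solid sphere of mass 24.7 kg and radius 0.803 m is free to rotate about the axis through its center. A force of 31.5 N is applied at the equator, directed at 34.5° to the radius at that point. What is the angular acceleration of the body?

α ≈ 2.25 rad/s²

I = (2/5)MR² = (2/5)(24.7)(0.803)² = 6.371 kg·m².
Only the tangential component produces torque: τ = F R sinθ = (31.5)(0.803) sin 34.5° = 14.33 N·m.
Newton's second law for rotation, τ = Iα, gives α = τ/I = 14.33/6.371 = 2.249 rad/s².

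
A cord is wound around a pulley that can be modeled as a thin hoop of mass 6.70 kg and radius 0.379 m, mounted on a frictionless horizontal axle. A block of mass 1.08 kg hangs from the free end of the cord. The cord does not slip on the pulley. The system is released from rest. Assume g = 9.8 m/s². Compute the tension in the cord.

T ≈ 9.11 N

I = MR² = (6.70)(0.379)² = 0.9624 kg·m².
Block: mg − T = ma. Pulley: TR = Iα. No-slip: a = αR, so T = (I/R²)a = 6.700·a.
Then mg = (m + 6.700)a, so a = (1.08)(9.8)/(1.08 + 6.700) = 1.360 m/s².
T = 6.700·a = 9.115 N.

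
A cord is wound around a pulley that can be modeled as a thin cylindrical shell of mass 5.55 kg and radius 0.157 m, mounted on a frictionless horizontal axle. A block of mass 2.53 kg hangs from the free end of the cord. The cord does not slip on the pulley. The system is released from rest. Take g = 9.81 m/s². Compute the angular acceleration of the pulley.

I = MR² = (5.55)(0.157)² = 0.1368 kg·m².
Block: mg − T = ma. Pulley: TR = Iα. No-slip: a = αR, so T = (I/R²)a = 5.550·a.
Then mg = (m + 5.550)a, so a = (2.53)(9.81)/(2.53 + 5.550) = 3.072 m/s².
α = a/R = 3.072/0.157 = 19.56 rad/s².

α ≈ 19.6 rad/s²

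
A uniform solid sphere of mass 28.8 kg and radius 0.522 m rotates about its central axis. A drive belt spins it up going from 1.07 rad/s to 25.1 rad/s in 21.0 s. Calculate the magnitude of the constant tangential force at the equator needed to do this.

I = (2/5)MR² = (2/5)(28.8)(0.522)² = 3.139 kg·m².
α = Δω/Δt = (25.1 − 1.07)/21.0 = 1.144 rad/s².
The required torque is τ = Iα = (3.139)(1.144) = 3.592 N·m.
A tangential force at the equator gives τ = FR, so F = τ/R = 3.592/0.522 = 6.881 N.

F ≈ 6.88 N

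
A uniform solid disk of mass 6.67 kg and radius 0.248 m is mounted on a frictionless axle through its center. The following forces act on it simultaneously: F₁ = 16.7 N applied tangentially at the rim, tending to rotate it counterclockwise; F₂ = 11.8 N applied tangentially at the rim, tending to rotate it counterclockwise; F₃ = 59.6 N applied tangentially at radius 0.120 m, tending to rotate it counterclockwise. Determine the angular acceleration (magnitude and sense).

I = ½MR² = (1/2)(6.67)(0.248)² = 0.2051 kg·m².
Taking counterclockwise as positive: τ₁ = +(16.7)(0.248) = +4.142 N·m; τ₂ = +(11.8)(0.248) = +2.926 N·m; τ₃ = +(59.6)(0.120) = +7.152 N·m.
Net torque τ = 14.22 N·m.
α = τ/I = 14.22/0.2051 = 69.33 rad/s².

α ≈ 69.3 rad/s², counterclockwise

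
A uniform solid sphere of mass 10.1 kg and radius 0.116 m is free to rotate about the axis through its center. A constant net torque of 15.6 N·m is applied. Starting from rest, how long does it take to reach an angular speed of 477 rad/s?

I = (2/5)MR² = (2/5)(10.1)(0.116)² = 0.05436 kg·m².
α = τ/I = 15.6/0.05436 = 287.0 rad/s².
ω = αt ⇒ t = ω/α = 477/287.0 = 1.662 s.

t ≈ 1.66 s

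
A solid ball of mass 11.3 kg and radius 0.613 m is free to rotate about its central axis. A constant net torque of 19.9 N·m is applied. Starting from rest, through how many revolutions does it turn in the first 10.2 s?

≈ 97.0 revolutions

I = (2/5)MR² = (2/5)(11.3)(0.613)² = 1.698 kg·m².
α = τ/I = 19.9/1.698 = 11.72 rad/s².
θ = ½αt² = ½(11.72)(10.2)² = 609.5 rad.
Revolutions = θ/(2π) = 97.00.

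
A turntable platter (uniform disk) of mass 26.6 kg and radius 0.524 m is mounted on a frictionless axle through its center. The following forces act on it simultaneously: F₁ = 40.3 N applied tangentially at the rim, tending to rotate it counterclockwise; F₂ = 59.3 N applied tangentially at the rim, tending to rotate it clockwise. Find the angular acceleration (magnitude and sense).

α ≈ 2.73 rad/s², clockwise

I = ½MR² = (1/2)(26.6)(0.524)² = 3.652 kg·m².
Taking counterclockwise as positive: τ₁ = +(40.3)(0.524) = +21.12 N·m; τ₂ = −(59.3)(0.524) = −31.07 N·m.
Net torque τ = -9.956 N·m.
α = τ/I = -9.956/3.652 = -2.726 rad/s².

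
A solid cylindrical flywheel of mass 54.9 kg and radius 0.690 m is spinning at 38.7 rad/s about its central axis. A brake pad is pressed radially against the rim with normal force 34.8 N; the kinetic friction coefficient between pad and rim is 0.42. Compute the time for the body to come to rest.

t ≈ 50.2 s

I = ½MR² = (1/2)(54.9)(0.690)² = 13.07 kg·m².
Friction force f = μN = (0.42)(34.8) = 14.62 N at the rim; torque magnitude τ = fR = 10.09 N·m, opposing ω.
|α| = τ/I = 10.09/13.07 = 0.7717 rad/s² (deceleration).
0 = ω₀ − |α|t ⇒ t = ω₀/|α| = 38.7/0.7717 = 50.15 s.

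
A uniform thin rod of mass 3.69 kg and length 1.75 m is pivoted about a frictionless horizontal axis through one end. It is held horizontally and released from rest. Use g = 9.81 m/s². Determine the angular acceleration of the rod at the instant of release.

α ≈ 8.41 rad/s²

About the pivot, I = (1/3)ML² = (1/3)(3.69)(1.75)² = 3.767 kg·m².
The weight acts at the center, a distance L/2 = 0.8750 m from the pivot; τ = Mg(L/2) = 31.67 N·m.
α = τ/I = 31.67/3.767 = 8.409 rad/s².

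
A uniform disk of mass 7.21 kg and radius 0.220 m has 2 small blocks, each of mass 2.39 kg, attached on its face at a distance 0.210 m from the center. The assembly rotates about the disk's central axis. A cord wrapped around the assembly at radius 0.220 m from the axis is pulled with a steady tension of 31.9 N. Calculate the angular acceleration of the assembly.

I_disk = ½MR² = ½(7.21)(0.220)² = 0.1745 kg·m².
I_blocks = 2·m·r² = 2(2.39)(0.210)² = 0.2108 kg·m².
Total I = 0.3853 kg·m².
τ = F r = (31.9)(0.220) = 7.018 N·m.
α = τ/I = 7.018/0.3853 = 18.22 rad/s².

α ≈ 18.2 rad/s²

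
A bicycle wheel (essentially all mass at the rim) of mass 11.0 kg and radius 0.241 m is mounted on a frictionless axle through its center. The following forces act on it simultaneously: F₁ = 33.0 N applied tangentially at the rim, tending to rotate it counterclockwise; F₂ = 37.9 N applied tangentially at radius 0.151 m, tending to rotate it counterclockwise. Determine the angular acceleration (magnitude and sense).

I = MR² = (11.0)(0.241)² = 0.6389 kg·m².
Taking counterclockwise as positive: τ₁ = +(33.0)(0.241) = +7.953 N·m; τ₂ = +(37.9)(0.151) = +5.723 N·m.
Net torque τ = 13.68 N·m.
α = τ/I = 13.68/0.6389 = 21.41 rad/s².

α ≈ 21.4 rad/s², counterclockwise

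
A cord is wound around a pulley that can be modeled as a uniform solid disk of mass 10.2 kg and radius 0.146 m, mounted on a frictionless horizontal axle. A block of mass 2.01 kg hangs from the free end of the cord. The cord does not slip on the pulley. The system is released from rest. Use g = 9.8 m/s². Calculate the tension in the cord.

I = ½MR² = (1/2)(10.2)(0.146)² = 0.1087 kg·m².
Block: mg − T = ma. Pulley: TR = Iα. No-slip: a = αR, so T = (I/R²)a = 5.100·a.
Then mg = (m + 5.100)a, so a = (2.01)(9.8)/(2.01 + 5.100) = 2.770 m/s².
T = 5.100·a = 14.13 N.

T ≈ 14.1 N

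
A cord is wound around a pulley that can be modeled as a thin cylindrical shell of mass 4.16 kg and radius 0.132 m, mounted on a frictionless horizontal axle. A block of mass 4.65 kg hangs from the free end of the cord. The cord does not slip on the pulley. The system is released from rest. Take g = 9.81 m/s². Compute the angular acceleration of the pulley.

α ≈ 39.2 rad/s²

I = MR² = (4.16)(0.132)² = 0.07248 kg·m².
Block: mg − T = ma. Pulley: TR = Iα. No-slip: a = αR, so T = (I/R²)a = 4.160·a.
Then mg = (m + 4.160)a, so a = (4.65)(9.81)/(4.65 + 4.160) = 5.178 m/s².
α = a/R = 5.178/0.132 = 39.23 rad/s².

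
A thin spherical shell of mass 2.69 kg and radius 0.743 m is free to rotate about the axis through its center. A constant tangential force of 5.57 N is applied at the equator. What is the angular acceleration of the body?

I = (2/3)MR² = (2/3)(2.69)(0.743)² = 0.9900 kg·m².
τ = F R = (5.57)(0.743) = 4.139 N·m.
Newton's second law for rotation, τ = Iα, gives α = τ/I = 4.139/0.9900 = 4.180 rad/s².

α ≈ 4.18 rad/s²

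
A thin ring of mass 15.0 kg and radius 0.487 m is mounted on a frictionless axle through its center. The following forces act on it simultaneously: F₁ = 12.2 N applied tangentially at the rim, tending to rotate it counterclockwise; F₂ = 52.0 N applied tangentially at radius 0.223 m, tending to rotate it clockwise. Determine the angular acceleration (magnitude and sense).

I = MR² = (15.0)(0.487)² = 3.558 kg·m².
Taking counterclockwise as positive: τ₁ = +(12.2)(0.487) = +5.941 N·m; τ₂ = −(52.0)(0.223) = −11.60 N·m.
Net torque τ = -5.655 N·m.
α = τ/I = -5.655/3.558 = -1.589 rad/s².

α ≈ 1.59 rad/s², clockwise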